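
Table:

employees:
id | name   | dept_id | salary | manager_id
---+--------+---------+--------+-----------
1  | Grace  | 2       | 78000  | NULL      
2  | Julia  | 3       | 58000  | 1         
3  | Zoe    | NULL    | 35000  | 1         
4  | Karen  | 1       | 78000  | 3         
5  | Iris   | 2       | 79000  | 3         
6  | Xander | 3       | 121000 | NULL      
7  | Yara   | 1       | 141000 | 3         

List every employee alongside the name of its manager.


This is a self-join: employees is joined to a second copy of itself, matching each row's manager_id to another row's id. Use LEFT JOIN so rows with manager_id=NULL are kept.
  - employee 1 (Grace): manager_id=NULL -> NULL
  - employee 2 (Julia): manager_id=1 -> Grace
  - employee 3 (Zoe): manager_id=1 -> Grace
  - employee 4 (Karen): manager_id=3 -> Zoe
  - employee 5 (Iris): manager_id=3 -> Zoe
  - employee 6 (Xander): manager_id=NULL -> NULL
  - employee 7 (Yara): manager_id=3 -> Zoe

SQL:
SELECT a.name AS item, b.name AS manager
FROM employees a
LEFT JOIN employees b ON a.manager_id = b.id

Result:
item   | manager
-------+--------
Grace  | NULL   
Julia  | Grace  
Zoe    | Grace  
Karen  | Zoe    
Iris   | Zoe    
Xander | NULL   
Yara   | Zoe    


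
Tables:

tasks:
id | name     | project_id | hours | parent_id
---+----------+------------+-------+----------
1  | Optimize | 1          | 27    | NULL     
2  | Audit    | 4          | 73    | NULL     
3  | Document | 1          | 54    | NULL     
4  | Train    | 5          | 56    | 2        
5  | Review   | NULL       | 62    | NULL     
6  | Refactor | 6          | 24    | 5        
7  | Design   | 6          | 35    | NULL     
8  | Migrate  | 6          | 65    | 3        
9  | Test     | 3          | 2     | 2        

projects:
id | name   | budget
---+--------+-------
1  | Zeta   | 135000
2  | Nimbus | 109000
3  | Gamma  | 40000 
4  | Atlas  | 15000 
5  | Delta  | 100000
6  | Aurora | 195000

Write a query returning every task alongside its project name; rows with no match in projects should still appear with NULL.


LEFT JOIN keeps every row from tasks (the left table); where project_id has no match in projects, the project columns become NULL. Walk through each task:
  - task 1 (Optimize): project_id=1 -> matches Zeta
  - task 2 (Audit): project_id=4 -> matches Atlas
  - task 3 (Document): project_id=1 -> matches Zeta
  - task 4 (Train): project_id=5 -> matches Delta
  - task 5 (Review): project_id=NULL, no match -> kept with NULL
  - task 6 (Refactor): project_id=6 -> matches Aurora
  - task 7 (Design): project_id=6 -> matches Aurora
  - task 8 (Migrate): project_id=6 -> matches Aurora
  - task 9 (Test): project_id=3 -> matches Gamma
All 9 rows appear; 1 has NULL project.

SQL:
SELECT a.name, b.name AS project
FROM tasks a
LEFT JOIN projects b ON a.project_id = b.id

Result:
name     | project
---------+--------
Optimize | Zeta   
Audit    | Atlas  
Document | Zeta   
Train    | Delta  
Review   | NULL   
Refactor | Aurora 
Design   | Aurora 
Migrate  | Aurora 
Test     | Gamma  


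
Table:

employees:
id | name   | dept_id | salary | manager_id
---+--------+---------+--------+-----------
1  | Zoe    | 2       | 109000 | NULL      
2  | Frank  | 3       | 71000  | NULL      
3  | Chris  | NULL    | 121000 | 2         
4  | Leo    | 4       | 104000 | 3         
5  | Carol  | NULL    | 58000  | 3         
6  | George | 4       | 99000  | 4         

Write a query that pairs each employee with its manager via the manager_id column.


This is a self-join: employees is joined to a second copy of itself, matching each row's manager_id to another row's id. Use LEFT JOIN so rows with manager_id=NULL are kept.
  - employee 1 (Zoe): manager_id=NULL -> NULL
  - employee 2 (Frank): manager_id=NULL -> NULL
  - employee 3 (Chris): manager_id=2 -> Frank
  - employee 4 (Leo): manager_id=3 -> Chris
  - employee 5 (Carol): manager_id=3 -> Chris
  - employee 6 (George): manager_id=4 -> Leo

SQL:
SELECT a.name AS item, b.name AS manager
FROM employees a
LEFT JOIN employees b ON a.manager_id = b.id

Result:
item   | manager
-------+--------
Zoe    | NULL   
Frank  | NULL   
Chris  | Frank  
Leo    | Chris  
Carol  | Chris  
George | Leo    


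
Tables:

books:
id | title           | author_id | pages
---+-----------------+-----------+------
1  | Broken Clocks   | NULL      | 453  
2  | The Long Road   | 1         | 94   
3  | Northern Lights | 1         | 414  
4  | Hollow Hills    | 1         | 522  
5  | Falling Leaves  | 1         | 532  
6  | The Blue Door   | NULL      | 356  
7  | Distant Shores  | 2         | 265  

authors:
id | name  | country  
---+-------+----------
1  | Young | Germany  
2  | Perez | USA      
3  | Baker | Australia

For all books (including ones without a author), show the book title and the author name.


LEFT JOIN keeps every row from books (the left table); where author_id has no match in authors, the author columns become NULL. Walk through each book:
  - book 1 (Broken Clocks): author_id=NULL, no match -> kept with NULL
  - book 2 (The Long Road): author_id=1 -> matches Young
  - book 3 (Northern Lights): author_id=1 -> matches Young
  - book 4 (Hollow Hills): author_id=1 -> matches Young
  - book 5 (Falling Leaves): author_id=1 -> matches Young
  - book 6 (The Blue Door): author_id=NULL, no match -> kept with NULL
  - book 7 (Distant Shores): author_id=2 -> matches Perez
All 7 rows appear; 2 have NULL author.

SQL:
SELECT a.title, b.name AS author
FROM books a
LEFT JOIN authors b ON a.author_id = b.id

Result:
title           | author
----------------+-------
Broken Clocks   | NULL  
The Long Road   | Young 
Northern Lights | Young 
Hollow Hills    | Young 
Falling Leaves  | Young 
The Blue Door   | NULL  
Distant Shores  | Perez 


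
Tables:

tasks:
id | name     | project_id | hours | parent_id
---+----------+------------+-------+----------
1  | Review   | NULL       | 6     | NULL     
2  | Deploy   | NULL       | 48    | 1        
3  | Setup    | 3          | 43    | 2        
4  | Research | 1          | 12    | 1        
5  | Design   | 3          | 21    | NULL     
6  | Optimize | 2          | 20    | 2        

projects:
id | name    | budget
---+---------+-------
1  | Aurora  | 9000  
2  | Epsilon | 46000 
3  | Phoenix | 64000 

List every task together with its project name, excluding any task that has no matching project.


INNER JOIN keeps only tasks rows whose project_id matches an id in projects. Walk through each task:
  - task 1 (Review): project_id=NULL, no match -> dropped
  - task 2 (Deploy): project_id=NULL, no match -> dropped
  - task 3 (Setup): project_id=3 -> matches Phoenix
  - task 4 (Research): project_id=1 -> matches Aurora
  - task 5 (Design): project_id=3 -> matches Phoenix
  - task 6 (Optimize): project_id=2 -> matches Epsilon
So 2 of 6 rows are dropped.

SQL:
SELECT a.name, b.name AS project
FROM tasks a
INNER JOIN projects b ON a.project_id = b.id

Result:
name     | project
---------+--------
Setup    | Phoenix
Research | Aurora 
Design   | Phoenix
Optimize | Epsilon


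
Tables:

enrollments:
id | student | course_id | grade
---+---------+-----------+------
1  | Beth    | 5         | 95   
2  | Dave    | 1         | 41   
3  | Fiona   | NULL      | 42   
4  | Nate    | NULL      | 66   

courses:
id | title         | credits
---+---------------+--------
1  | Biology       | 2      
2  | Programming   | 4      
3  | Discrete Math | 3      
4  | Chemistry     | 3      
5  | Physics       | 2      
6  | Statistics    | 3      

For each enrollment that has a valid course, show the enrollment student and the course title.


INNER JOIN keeps only enrollments rows whose course_id matches an id in courses. Walk through each enrollment:
  - enrollment 1 (Beth): course_id=5 -> matches Physics
  - enrollment 2 (Dave): course_id=1 -> matches Biology
  - enrollment 3 (Fiona): course_id=NULL, no match -> dropped
  - enrollment 4 (Nate): course_id=NULL, no match -> dropped
So 2 of 4 rows are dropped.

SQL:
SELECT a.student, b.title AS course
FROM enrollments a
INNER JOIN courses b ON a.course_id = b.id

Result:
student | course 
--------+--------
Beth    | Physics
Dave    | Biology


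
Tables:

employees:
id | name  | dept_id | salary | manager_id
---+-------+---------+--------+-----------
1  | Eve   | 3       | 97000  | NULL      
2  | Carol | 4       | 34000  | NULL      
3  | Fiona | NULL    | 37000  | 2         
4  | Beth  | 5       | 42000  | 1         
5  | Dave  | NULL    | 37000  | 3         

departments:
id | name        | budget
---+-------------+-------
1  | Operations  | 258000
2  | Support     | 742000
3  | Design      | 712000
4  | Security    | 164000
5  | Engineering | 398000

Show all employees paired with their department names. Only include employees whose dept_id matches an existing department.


INNER JOIN keeps only employees rows whose dept_id matches an id in departments. Walk through each employee:
  - employee 1 (Eve): dept_id=3 -> matches Design
  - employee 2 (Carol): dept_id=4 -> matches Security
  - employee 3 (Fiona): dept_id=NULL, no match -> dropped
  - employee 4 (Beth): dept_id=5 -> matches Engineering
  - employee 5 (Dave): dept_id=NULL, no match -> dropped
So 2 of 5 rows are dropped.

SQL:
SELECT a.name, b.name AS department
FROM employees a
INNER JOIN departments b ON a.dept_id = b.id

Result:
name  | department 
------+------------
Eve   | Design     
Carol | Security   
Beth  | Engineering


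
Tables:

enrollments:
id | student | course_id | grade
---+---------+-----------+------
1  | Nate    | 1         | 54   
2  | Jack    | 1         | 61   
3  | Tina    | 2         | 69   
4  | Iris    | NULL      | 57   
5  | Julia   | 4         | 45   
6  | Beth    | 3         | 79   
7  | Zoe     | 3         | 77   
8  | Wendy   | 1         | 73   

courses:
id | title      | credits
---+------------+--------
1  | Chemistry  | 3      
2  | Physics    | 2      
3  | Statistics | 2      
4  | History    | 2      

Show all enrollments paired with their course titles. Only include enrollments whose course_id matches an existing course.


INNER JOIN keeps only enrollments rows whose course_id matches an id in courses. Walk through each enrollment:
  - enrollment 1 (Nate): course_id=1 -> matches Chemistry
  - enrollment 2 (Jack): course_id=1 -> matches Chemistry
  - enrollment 3 (Tina): course_id=2 -> matches Physics
  - enrollment 4 (Iris): course_id=NULL, no match -> dropped
  - enrollment 5 (Julia): course_id=4 -> matches History
  - enrollment 6 (Beth): course_id=3 -> matches Statistics
  - enrollment 7 (Zoe): course_id=3 -> matches Statistics
  - enrollment 8 (Wendy): course_id=1 -> matches Chemistry
So 1 of 8 rows is dropped.

SQL:
SELECT a.student, b.title AS course
FROM enrollments a
INNER JOIN courses b ON a.course_id = b.id

Result:
student | course    
--------+-----------
Nate    | Chemistry 
Jack    | Chemistry 
Tina    | Physics   
Julia   | History   
Beth    | Statistics
Zoe     | Statistics
Wendy   | Chemistry 


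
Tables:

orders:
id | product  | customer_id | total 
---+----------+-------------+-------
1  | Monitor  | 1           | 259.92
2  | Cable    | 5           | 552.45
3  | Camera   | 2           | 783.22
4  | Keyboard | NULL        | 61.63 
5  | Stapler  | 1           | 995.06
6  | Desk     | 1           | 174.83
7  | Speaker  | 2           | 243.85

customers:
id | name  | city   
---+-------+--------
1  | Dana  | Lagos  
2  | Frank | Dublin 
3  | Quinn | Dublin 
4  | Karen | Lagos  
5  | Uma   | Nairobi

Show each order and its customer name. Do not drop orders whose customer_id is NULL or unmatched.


LEFT JOIN keeps every row from orders (the left table); where customer_id has no match in customers, the customer columns become NULL. Walk through each order:
  - order 1 (Monitor): customer_id=1 -> matches Dana
  - order 2 (Cable): customer_id=5 -> matches Uma
  - order 3 (Camera): customer_id=2 -> matches Frank
  - order 4 (Keyboard): customer_id=NULL, no match -> kept with NULL
  - order 5 (Stapler): customer_id=1 -> matches Dana
  - order 6 (Desk): customer_id=1 -> matches Dana
  - order 7 (Speaker): customer_id=2 -> matches Frank
All 7 rows appear; 1 has NULL customer.

SQL:
SELECT a.product, b.name AS customer
FROM orders a
LEFT JOIN customers b ON a.customer_id = b.id

Result:
product  | customer
---------+---------
Monitor  | Dana    
Cable    | Uma     
Camera   | Frank   
Keyboard | NULL    
Stapler  | Dana    
Desk     | Dana    
Speaker  | Frank   


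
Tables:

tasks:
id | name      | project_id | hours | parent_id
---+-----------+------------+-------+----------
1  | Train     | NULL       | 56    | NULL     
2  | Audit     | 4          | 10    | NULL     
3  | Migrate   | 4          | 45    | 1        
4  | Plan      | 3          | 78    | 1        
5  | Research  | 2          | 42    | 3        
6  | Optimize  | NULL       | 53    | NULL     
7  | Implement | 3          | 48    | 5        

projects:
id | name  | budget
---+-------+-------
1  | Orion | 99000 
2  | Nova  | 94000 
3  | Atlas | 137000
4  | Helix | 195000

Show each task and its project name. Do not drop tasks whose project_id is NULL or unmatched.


LEFT JOIN keeps every row from tasks (the left table); where project_id has no match in projects, the project columns become NULL. Walk through each task:
  - task 1 (Train): project_id=NULL, no match -> kept with NULL
  - task 2 (Audit): project_id=4 -> matches Helix
  - task 3 (Migrate): project_id=4 -> matches Helix
  - task 4 (Plan): project_id=3 -> matches Atlas
  - task 5 (Research): project_id=2 -> matches Nova
  - task 6 (Optimize): project_id=NULL, no match -> kept with NULL
  - task 7 (Implement): project_id=3 -> matches Atlas
All 7 rows appear; 2 have NULL project.

SQL:
SELECT a.name, b.name AS project
FROM tasks a
LEFT JOIN projects b ON a.project_id = b.id

Result:
name      | project
----------+--------
Train     | NULL   
Audit     | Helix  
Migrate   | Helix  
Plan      | Atlas  
Research  | Nova   
Optimize  | NULL   
Implement | Atlas  


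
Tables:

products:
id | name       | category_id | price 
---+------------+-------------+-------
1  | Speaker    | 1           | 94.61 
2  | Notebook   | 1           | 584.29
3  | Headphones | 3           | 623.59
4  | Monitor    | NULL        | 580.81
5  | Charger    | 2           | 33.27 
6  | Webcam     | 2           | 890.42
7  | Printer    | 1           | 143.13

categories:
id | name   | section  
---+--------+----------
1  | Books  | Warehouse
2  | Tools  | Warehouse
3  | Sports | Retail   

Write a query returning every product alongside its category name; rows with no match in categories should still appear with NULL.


LEFT JOIN keeps every row from products (the left table); where category_id has no match in categories, the category columns become NULL. Walk through each product:
  - product 1 (Speaker): category_id=1 -> matches Books
  - product 2 (Notebook): category_id=1 -> matches Books
  - product 3 (Headphones): category_id=3 -> matches Sports
  - product 4 (Monitor): category_id=NULL, no match -> kept with NULL
  - product 5 (Charger): category_id=2 -> matches Tools
  - product 6 (Webcam): category_id=2 -> matches Tools
  - product 7 (Printer): category_id=1 -> matches Books
All 7 rows appear; 1 has NULL category.

SQL:
SELECT a.name, b.name AS category
FROM products a
LEFT JOIN categories b ON a.category_id = b.id

Result:
name       | category
-----------+---------
Speaker    | Books   
Notebook   | Books   
Headphones | Sports  
Monitor    | NULL    
Charger    | Tools   
Webcam     | Tools   
Printer    | Books   


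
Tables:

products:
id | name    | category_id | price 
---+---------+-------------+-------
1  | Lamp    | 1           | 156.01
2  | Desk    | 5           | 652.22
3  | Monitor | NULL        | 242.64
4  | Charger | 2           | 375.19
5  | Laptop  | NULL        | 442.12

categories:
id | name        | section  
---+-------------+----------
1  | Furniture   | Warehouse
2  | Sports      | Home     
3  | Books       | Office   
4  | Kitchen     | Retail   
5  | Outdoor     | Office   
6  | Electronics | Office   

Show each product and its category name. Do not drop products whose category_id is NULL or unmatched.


LEFT JOIN keeps every row from products (the left table); where category_id has no match in categories, the category columns become NULL. Walk through each product:
  - product 1 (Lamp): category_id=1 -> matches Furniture
  - product 2 (Desk): category_id=5 -> matches Outdoor
  - product 3 (Monitor): category_id=NULL, no match -> kept with NULL
  - product 4 (Charger): category_id=2 -> matches Sports
  - product 5 (Laptop): category_id=NULL, no match -> kept with NULL
All 5 rows appear; 2 have NULL category.

SQL:
SELECT a.name, b.name AS category
FROM products a
LEFT JOIN categories b ON a.category_id = b.id

Result:
name    | category 
--------+----------
Lamp    | Furniture
Desk    | Outdoor  
Monitor | NULL     
Charger | Sports   
Laptop  | NULL     


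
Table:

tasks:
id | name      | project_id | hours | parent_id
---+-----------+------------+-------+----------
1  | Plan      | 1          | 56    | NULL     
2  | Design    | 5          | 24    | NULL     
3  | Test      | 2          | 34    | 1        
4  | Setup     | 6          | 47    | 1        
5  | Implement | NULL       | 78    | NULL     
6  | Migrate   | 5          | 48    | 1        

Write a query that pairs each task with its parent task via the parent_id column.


This is a self-join: tasks is joined to a second copy of itself, matching each row's parent_id to another row's id. Use LEFT JOIN so rows with parent_id=NULL are kept.
  - task 1 (Plan): parent_id=NULL -> NULL
  - task 2 (Design): parent_id=NULL -> NULL
  - task 3 (Test): parent_id=1 -> Plan
  - task 4 (Setup): parent_id=1 -> Plan
  - task 5 (Implement): parent_id=NULL -> NULL
  - task 6 (Migrate): parent_id=1 -> Plan

SQL:
SELECT a.name AS item, b.name AS parent
FROM tasks a
LEFT JOIN tasks b ON a.parent_id = b.id

Result:
item      | parent
----------+-------
Plan      | NULL  
Design    | NULL  
Test      | Plan  
Setup     | Plan  
Implement | NULL  
Migrate   | Plan  


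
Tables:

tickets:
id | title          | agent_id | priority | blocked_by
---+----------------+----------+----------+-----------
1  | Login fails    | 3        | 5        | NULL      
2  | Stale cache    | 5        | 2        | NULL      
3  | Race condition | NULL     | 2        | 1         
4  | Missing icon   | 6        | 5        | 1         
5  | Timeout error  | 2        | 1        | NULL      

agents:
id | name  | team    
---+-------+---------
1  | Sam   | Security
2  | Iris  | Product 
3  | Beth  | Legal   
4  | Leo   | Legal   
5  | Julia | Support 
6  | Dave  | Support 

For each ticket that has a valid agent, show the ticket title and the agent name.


INNER JOIN keeps only tickets rows whose agent_id matches an id in agents. Walk through each ticket:
  - ticket 1 (Login fails): agent_id=3 -> matches Beth
  - ticket 2 (Stale cache): agent_id=5 -> matches Julia
  - ticket 3 (Race condition): agent_id=NULL, no match -> dropped
  - ticket 4 (Missing icon): agent_id=6 -> matches Dave
  - ticket 5 (Timeout error): agent_id=2 -> matches Iris
So 1 of 5 rows is dropped.

SQL:
SELECT a.title, b.name AS agent
FROM tickets a
INNER JOIN agents b ON a.agent_id = b.id

Result:
title         | agent
--------------+------
Login fails   | Beth 
Stale cache   | Julia
Missing icon  | Dave 
Timeout error | Iris 


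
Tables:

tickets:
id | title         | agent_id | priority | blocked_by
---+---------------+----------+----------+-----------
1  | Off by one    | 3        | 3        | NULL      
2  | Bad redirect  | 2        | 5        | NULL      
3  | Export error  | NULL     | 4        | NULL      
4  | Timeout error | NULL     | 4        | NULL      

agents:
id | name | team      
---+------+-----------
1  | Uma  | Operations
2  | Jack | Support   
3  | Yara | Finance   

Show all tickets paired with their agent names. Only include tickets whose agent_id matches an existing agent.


INNER JOIN keeps only tickets rows whose agent_id matches an id in agents. Walk through each ticket:
  - ticket 1 (Off by one): agent_id=3 -> matches Yara
  - ticket 2 (Bad redirect): agent_id=2 -> matches Jack
  - ticket 3 (Export error): agent_id=NULL, no match -> dropped
  - ticket 4 (Timeout error): agent_id=NULL, no match -> dropped
So 2 of 4 rows are dropped.

SQL:
SELECT a.title, b.name AS agent
FROM tickets a
INNER JOIN agents b ON a.agent_id = b.id

Result:
title        | agent
-------------+------
Off by one   | Yara 
Bad redirect | Jack 


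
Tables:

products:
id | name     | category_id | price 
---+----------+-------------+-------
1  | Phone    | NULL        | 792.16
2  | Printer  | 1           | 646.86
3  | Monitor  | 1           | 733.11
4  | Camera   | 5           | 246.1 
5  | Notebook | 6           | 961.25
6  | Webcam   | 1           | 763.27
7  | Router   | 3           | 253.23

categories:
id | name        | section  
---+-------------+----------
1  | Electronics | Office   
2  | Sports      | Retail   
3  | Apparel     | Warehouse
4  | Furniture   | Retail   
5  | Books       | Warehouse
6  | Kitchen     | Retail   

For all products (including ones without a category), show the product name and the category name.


LEFT JOIN keeps every row from products (the left table); where category_id has no match in categories, the category columns become NULL. Walk through each product:
  - product 1 (Phone): category_id=NULL, no match -> kept with NULL
  - product 2 (Printer): category_id=1 -> matches Electronics
  - product 3 (Monitor): category_id=1 -> matches Electronics
  - product 4 (Camera): category_id=5 -> matches Books
  - product 5 (Notebook): category_id=6 -> matches Kitchen
  - product 6 (Webcam): category_id=1 -> matches Electronics
  - product 7 (Router): category_id=3 -> matches Apparel
All 7 rows appear; 1 has NULL category.

SQL:
SELECT a.name, b.name AS category
FROM products a
LEFT JOIN categories b ON a.category_id = b.id

Result:
name     | category   
---------+------------
Phone    | NULL       
Printer  | Electronics
Monitor  | Electronics
Camera   | Books      
Notebook | Kitchen    
Webcam   | Electronics
Router   | Apparel    


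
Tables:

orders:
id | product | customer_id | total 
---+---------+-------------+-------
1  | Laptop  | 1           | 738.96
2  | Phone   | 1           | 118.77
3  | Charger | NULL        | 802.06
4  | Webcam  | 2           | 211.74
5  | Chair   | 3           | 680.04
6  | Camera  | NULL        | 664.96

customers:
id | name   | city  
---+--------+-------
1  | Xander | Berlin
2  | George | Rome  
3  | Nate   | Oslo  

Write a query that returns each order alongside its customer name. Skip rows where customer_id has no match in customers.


INNER JOIN keeps only orders rows whose customer_id matches an id in customers. Walk through each order:
  - order 1 (Laptop): customer_id=1 -> matches Xander
  - order 2 (Phone): customer_id=1 -> matches Xander
  - order 3 (Charger): customer_id=NULL, no match -> dropped
  - order 4 (Webcam): customer_id=2 -> matches George
  - order 5 (Chair): customer_id=3 -> matches Nate
  - order 6 (Camera): customer_id=NULL, no match -> dropped
So 2 of 6 rows are dropped.

SQL:
SELECT a.product, b.name AS customer
FROM orders a
INNER JOIN customers b ON a.customer_id = b.id

Result:
product | customer
--------+---------
Laptop  | Xander  
Phone   | Xander  
Webcam  | George  
Chair   | Nate    


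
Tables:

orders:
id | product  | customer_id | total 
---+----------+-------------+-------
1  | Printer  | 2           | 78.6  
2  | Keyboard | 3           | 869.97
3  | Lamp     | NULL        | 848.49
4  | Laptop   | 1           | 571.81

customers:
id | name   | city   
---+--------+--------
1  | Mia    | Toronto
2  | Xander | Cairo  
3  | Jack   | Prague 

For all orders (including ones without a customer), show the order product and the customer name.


LEFT JOIN keeps every row from orders (the left table); where customer_id has no match in customers, the customer columns become NULL. Walk through each order:
  - order 1 (Printer): customer_id=2 -> matches Xander
  - order 2 (Keyboard): customer_id=3 -> matches Jack
  - order 3 (Lamp): customer_id=NULL, no match -> kept with NULL
  - order 4 (Laptop): customer_id=1 -> matches Mia
All 4 rows appear; 1 has NULL customer.

SQL:
SELECT a.product, b.name AS customer
FROM orders a
LEFT JOIN customers b ON a.customer_id = b.id

Result:
product  | customer
---------+---------
Printer  | Xander  
Keyboard | Jack    
Lamp     | NULL    
Laptop   | Mia     


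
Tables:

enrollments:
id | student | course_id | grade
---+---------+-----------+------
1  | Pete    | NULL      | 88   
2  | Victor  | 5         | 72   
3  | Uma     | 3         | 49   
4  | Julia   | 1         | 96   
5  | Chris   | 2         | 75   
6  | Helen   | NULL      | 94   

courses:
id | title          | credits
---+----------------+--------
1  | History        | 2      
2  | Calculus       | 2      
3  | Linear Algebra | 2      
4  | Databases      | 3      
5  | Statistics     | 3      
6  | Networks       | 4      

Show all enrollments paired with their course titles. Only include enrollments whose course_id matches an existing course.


INNER JOIN keeps only enrollments rows whose course_id matches an id in courses. Walk through each enrollment:
  - enrollment 1 (Pete): course_id=NULL, no match -> dropped
  - enrollment 2 (Victor): course_id=5 -> matches Statistics
  - enrollment 3 (Uma): course_id=3 -> matches Linear Algebra
  - enrollment 4 (Julia): course_id=1 -> matches History
  - enrollment 5 (Chris): course_id=2 -> matches Calculus
  - enrollment 6 (Helen): course_id=NULL, no match -> dropped
So 2 of 6 rows are dropped.

SQL:
SELECT a.student, b.title AS course
FROM enrollments a
INNER JOIN courses b ON a.course_id = b.id

Result:
student | course        
--------+---------------
Victor  | Statistics    
Uma     | Linear Algebra
Julia   | History       
Chris   | Calculus      


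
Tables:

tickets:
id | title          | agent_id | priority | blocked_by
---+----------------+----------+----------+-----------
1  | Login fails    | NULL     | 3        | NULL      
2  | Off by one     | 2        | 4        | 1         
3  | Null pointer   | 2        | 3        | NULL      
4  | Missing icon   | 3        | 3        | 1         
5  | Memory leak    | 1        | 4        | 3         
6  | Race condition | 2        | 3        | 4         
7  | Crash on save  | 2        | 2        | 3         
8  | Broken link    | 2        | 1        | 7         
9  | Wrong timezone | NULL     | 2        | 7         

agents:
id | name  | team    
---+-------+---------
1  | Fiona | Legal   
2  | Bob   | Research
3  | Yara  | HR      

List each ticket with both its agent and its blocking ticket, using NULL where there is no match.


Two LEFT JOINs from the same base table tickets: one to agents via agent_id, one to tickets itself via blocked_by. Both are LEFT so every ticket is preserved.
Match against agents:
  - ticket 1 (Login fails): agent_id=NULL, no match -> kept with NULL
  - ticket 2 (Off by one): agent_id=2 -> matches Bob
  - ticket 3 (Null pointer): agent_id=2 -> matches Bob
  - ticket 4 (Missing icon): agent_id=3 -> matches Yara
  - ticket 5 (Memory leak): agent_id=1 -> matches Fiona
  - ticket 6 (Race condition): agent_id=2 -> matches Bob
  - ticket 7 (Crash on save): agent_id=2 -> matches Bob
  - ticket 8 (Broken link): agent_id=2 -> matches Bob
  - ticket 9 (Wrong timezone): agent_id=NULL, no match -> kept with NULL
Match against tickets (self):
  - ticket 1 (Login fails): blocked_by=NULL -> NULL
  - ticket 2 (Off by one): blocked_by=1 -> Login fails
  - ticket 3 (Null pointer): blocked_by=NULL -> NULL
  - ticket 4 (Missing icon): blocked_by=1 -> Login fails
  - ticket 5 (Memory leak): blocked_by=3 -> Null pointer
  - ticket 6 (Race condition): blocked_by=4 -> Missing icon
  - ticket 7 (Crash on save): blocked_by=3 -> Null pointer
  - ticket 8 (Broken link): blocked_by=7 -> Crash on save
  - ticket 9 (Wrong timezone): blocked_by=7 -> Crash on save

SQL:
SELECT a.title, b.name AS agent, c.title AS blocked_by
FROM tickets a
LEFT JOIN agents b ON a.agent_id = b.id
LEFT JOIN tickets c ON a.blocked_by = c.id

Result:
title          | agent | blocked_by   
---------------+-------+--------------
Login fails    | NULL  | NULL         
Off by one     | Bob   | Login fails  
Null pointer   | Bob   | NULL         
Missing icon   | Yara  | Login fails  
Memory leak    | Fiona | Null pointer 
Race condition | Bob   | Missing icon 
Crash on save  | Bob   | Null pointer 
Broken link    | Bob   | Crash on save
Wrong timezone | NULL  | Crash on save


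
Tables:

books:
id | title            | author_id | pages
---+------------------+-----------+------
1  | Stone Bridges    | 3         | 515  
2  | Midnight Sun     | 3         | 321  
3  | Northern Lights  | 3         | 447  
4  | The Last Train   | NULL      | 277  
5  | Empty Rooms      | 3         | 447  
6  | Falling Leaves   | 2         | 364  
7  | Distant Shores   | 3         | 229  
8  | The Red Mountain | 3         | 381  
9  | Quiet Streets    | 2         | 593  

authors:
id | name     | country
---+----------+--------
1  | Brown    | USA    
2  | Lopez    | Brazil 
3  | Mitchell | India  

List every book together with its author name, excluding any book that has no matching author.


INNER JOIN keeps only books rows whose author_id matches an id in authors. Walk through each book:
  - book 1 (Stone Bridges): author_id=3 -> matches Mitchell
  - book 2 (Midnight Sun): author_id=3 -> matches Mitchell
  - book 3 (Northern Lights): author_id=3 -> matches Mitchell
  - book 4 (The Last Train): author_id=NULL, no match -> dropped
  - book 5 (Empty Rooms): author_id=3 -> matches Mitchell
  - book 6 (Falling Leaves): author_id=2 -> matches Lopez
  - book 7 (Distant Shores): author_id=3 -> matches Mitchell
  - book 8 (The Red Mountain): author_id=3 -> matches Mitchell
  - book 9 (Quiet Streets): author_id=2 -> matches Lopez
So 1 of 9 rows is dropped.

SQL:
SELECT a.title, b.name AS author
FROM books a
INNER JOIN authors b ON a.author_id = b.id

Result:
title            | author  
-----------------+---------
Stone Bridges    | Mitchell
Midnight Sun     | Mitchell
Northern Lights  | Mitchell
Empty Rooms      | Mitchell
Falling Leaves   | Lopez   
Distant Shores   | Mitchell
The Red Mountain | Mitchell
Quiet Streets    | Lopez   


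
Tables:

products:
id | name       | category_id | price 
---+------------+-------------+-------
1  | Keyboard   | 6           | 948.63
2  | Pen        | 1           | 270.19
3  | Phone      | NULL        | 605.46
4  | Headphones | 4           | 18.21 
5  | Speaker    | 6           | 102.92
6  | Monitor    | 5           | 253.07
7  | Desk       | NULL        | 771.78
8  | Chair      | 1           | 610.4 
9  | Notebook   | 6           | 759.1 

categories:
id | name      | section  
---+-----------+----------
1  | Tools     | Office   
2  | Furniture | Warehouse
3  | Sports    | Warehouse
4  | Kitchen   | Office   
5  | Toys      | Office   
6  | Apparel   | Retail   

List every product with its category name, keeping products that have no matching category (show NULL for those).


LEFT JOIN keeps every row from products (the left table); where category_id has no match in categories, the category columns become NULL. Walk through each product:
  - product 1 (Keyboard): category_id=6 -> matches Apparel
  - product 2 (Pen): category_id=1 -> matches Tools
  - product 3 (Phone): category_id=NULL, no match -> kept with NULL
  - product 4 (Headphones): category_id=4 -> matches Kitchen
  - product 5 (Speaker): category_id=6 -> matches Apparel
  - product 6 (Monitor): category_id=5 -> matches Toys
  - product 7 (Desk): category_id=NULL, no match -> kept with NULL
  - product 8 (Chair): category_id=1 -> matches Tools
  - product 9 (Notebook): category_id=6 -> matches Apparel
All 9 rows appear; 2 have NULL category.

SQL:
SELECT a.name, b.name AS category
FROM products a
LEFT JOIN categories b ON a.category_id = b.id

Result:
name       | category
-----------+---------
Keyboard   | Apparel 
Pen        | Tools   
Phone      | NULL    
Headphones | Kitchen 
Speaker    | Apparel 
Monitor    | Toys    
Desk       | NULL    
Chair      | Tools   
Notebook   | Apparel 


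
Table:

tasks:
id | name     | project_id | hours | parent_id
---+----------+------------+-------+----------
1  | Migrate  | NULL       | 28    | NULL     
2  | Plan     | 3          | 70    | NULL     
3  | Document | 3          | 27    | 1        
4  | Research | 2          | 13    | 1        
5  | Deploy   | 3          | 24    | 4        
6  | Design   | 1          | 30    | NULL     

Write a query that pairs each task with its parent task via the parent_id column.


This is a self-join: tasks is joined to a second copy of itself, matching each row's parent_id to another row's id. Use LEFT JOIN so rows with parent_id=NULL are kept.
  - task 1 (Migrate): parent_id=NULL -> NULL
  - task 2 (Plan): parent_id=NULL -> NULL
  - task 3 (Document): parent_id=1 -> Migrate
  - task 4 (Research): parent_id=1 -> Migrate
  - task 5 (Deploy): parent_id=4 -> Research
  - task 6 (Design): parent_id=NULL -> NULL

SQL:
SELECT a.name AS item, b.name AS parent
FROM tasks a
LEFT JOIN tasks b ON a.parent_id = b.id

Result:
item     | parent  
---------+---------
Migrate  | NULL    
Plan     | NULL    
Document | Migrate 
Research | Migrate 
Deploy   | Research
Design   | NULL    


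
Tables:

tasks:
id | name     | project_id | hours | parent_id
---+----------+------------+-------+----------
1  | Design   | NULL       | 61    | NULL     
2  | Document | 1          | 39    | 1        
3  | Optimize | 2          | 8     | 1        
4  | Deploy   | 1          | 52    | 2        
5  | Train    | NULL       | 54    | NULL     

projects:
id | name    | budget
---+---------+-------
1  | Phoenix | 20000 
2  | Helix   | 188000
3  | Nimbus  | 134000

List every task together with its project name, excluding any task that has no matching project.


INNER JOIN keeps only tasks rows whose project_id matches an id in projects. Walk through each task:
  - task 1 (Design): project_id=NULL, no match -> dropped
  - task 2 (Document): project_id=1 -> matches Phoenix
  - task 3 (Optimize): project_id=2 -> matches Helix
  - task 4 (Deploy): project_id=1 -> matches Phoenix
  - task 5 (Train): project_id=NULL, no match -> dropped
So 2 of 5 rows are dropped.

SQL:
SELECT a.name, b.name AS project
FROM tasks a
INNER JOIN projects b ON a.project_id = b.id

Result:
name     | project
---------+--------
Document | Phoenix
Optimize | Helix  
Deploy   | Phoenix


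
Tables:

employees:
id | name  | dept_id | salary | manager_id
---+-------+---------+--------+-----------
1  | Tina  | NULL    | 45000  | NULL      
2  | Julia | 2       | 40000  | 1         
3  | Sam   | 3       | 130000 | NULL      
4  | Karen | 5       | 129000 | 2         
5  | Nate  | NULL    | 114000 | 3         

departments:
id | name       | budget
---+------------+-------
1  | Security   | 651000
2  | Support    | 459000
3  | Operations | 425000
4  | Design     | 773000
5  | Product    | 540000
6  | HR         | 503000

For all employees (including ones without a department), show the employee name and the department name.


LEFT JOIN keeps every row from employees (the left table); where dept_id has no match in departments, the department columns become NULL. Walk through each employee:
  - employee 1 (Tina): dept_id=NULL, no match -> kept with NULL
  - employee 2 (Julia): dept_id=2 -> matches Support
  - employee 3 (Sam): dept_id=3 -> matches Operations
  - employee 4 (Karen): dept_id=5 -> matches Product
  - employee 5 (Nate): dept_id=NULL, no match -> kept with NULL
All 5 rows appear; 2 have NULL department.

SQL:
SELECT a.name, b.name AS department
FROM employees a
LEFT JOIN departments b ON a.dept_id = b.id

Result:
name  | department
------+-----------
Tina  | NULL      
Julia | Support   
Sam   | Operations
Karen | Product   
Nate  | NULL      


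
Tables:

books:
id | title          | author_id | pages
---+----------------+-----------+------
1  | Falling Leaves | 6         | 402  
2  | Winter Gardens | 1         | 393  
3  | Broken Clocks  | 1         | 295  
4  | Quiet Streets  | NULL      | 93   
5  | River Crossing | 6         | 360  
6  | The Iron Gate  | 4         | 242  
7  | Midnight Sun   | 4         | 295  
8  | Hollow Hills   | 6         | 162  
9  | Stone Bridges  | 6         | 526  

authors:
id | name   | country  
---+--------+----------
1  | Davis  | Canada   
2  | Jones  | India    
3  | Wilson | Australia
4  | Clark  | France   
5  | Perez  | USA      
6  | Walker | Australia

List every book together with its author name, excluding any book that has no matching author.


INNER JOIN keeps only books rows whose author_id matches an id in authors. Walk through each book:
  - book 1 (Falling Leaves): author_id=6 -> matches Walker
  - book 2 (Winter Gardens): author_id=1 -> matches Davis
  - book 3 (Broken Clocks): author_id=1 -> matches Davis
  - book 4 (Quiet Streets): author_id=NULL, no match -> dropped
  - book 5 (River Crossing): author_id=6 -> matches Walker
  - book 6 (The Iron Gate): author_id=4 -> matches Clark
  - book 7 (Midnight Sun): author_id=4 -> matches Clark
  - book 8 (Hollow Hills): author_id=6 -> matches Walker
  - book 9 (Stone Bridges): author_id=6 -> matches Walker
So 1 of 9 rows is dropped.

SQL:
SELECT a.title, b.name AS author
FROM books a
INNER JOIN authors b ON a.author_id = b.id

Result:
title          | author
---------------+-------
Falling Leaves | Walker
Winter Gardens | Davis 
Broken Clocks  | Davis 
River Crossing | Walker
The Iron Gate  | Clark 
Midnight Sun   | Clark 
Hollow Hills   | Walker
Stone Bridges  | Walker


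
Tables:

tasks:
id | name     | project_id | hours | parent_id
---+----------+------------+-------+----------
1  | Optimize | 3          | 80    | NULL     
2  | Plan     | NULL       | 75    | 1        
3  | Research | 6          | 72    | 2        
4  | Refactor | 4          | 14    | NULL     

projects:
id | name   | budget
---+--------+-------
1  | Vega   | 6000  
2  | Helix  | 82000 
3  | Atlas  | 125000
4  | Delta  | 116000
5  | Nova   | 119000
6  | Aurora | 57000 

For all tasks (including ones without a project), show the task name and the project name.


LEFT JOIN keeps every row from tasks (the left table); where project_id has no match in projects, the project columns become NULL. Walk through each task:
  - task 1 (Optimize): project_id=3 -> matches Atlas
  - task 2 (Plan): project_id=NULL, no match -> kept with NULL
  - task 3 (Research): project_id=6 -> matches Aurora
  - task 4 (Refactor): project_id=4 -> matches Delta
All 4 rows appear; 1 has NULL project.

SQL:
SELECT a.name, b.name AS project
FROM tasks a
LEFT JOIN projects b ON a.project_id = b.id

Result:
name     | project
---------+--------
Optimize | Atlas  
Plan     | NULL   
Research | Aurora 
Refactor | Delta  


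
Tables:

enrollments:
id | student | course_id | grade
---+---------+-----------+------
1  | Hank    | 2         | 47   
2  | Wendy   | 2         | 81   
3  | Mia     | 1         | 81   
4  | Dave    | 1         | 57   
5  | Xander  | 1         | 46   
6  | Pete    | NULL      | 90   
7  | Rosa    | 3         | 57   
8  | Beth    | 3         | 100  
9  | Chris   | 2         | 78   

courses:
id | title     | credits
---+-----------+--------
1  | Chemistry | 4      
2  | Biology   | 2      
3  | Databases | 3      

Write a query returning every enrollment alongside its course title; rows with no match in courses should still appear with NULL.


LEFT JOIN keeps every row from enrollments (the left table); where course_id has no match in courses, the course columns become NULL. Walk through each enrollment:
  - enrollment 1 (Hank): course_id=2 -> matches Biology
  - enrollment 2 (Wendy): course_id=2 -> matches Biology
  - enrollment 3 (Mia): course_id=1 -> matches Chemistry
  - enrollment 4 (Dave): course_id=1 -> matches Chemistry
  - enrollment 5 (Xander): course_id=1 -> matches Chemistry
  - enrollment 6 (Pete): course_id=NULL, no match -> kept with NULL
  - enrollment 7 (Rosa): course_id=3 -> matches Databases
  - enrollment 8 (Beth): course_id=3 -> matches Databases
  - enrollment 9 (Chris): course_id=2 -> matches Biology
All 9 rows appear; 1 has NULL course.

SQL:
SELECT a.student, b.title AS course
FROM enrollments a
LEFT JOIN courses b ON a.course_id = b.id

Result:
student | course   
--------+----------
Hank    | Biology  
Wendy   | Biology  
Mia     | Chemistry
Dave    | Chemistry
Xander  | Chemistry
Pete    | NULL     
Rosa    | Databases
Beth    | Databases
Chris   | Biology  
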